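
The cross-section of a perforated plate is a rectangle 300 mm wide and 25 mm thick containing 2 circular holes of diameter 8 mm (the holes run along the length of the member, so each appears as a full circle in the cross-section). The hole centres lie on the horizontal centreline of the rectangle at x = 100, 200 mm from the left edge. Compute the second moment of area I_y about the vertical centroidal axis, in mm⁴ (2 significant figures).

Split into non-overlapping primitives; take the origin at the lower-left of the bounding box.
Plate: 300 × 25, A = 7 500 mm², x = 150 mm, Ī = 56 250 000 mm⁴.
Hole 1 (subtracted): ⌀8, A = 50.27 mm², x = 100 mm, Ī = 201.1 mm⁴.
Hole 2 (subtracted): ⌀8, A = 50.27 mm², x = 200 mm, Ī = 201.1 mm⁴.
By symmetry the centroid is at mid-width, x̄ = 150 mm.
Transfer each piece to the vertical centroidal axis using Ī + A·d² with d = x − 150:
  plate: d = 0 mm → contributes +56 250 000 mm⁴
  hole 1: d = -50 mm → contributes −125 865 mm⁴
  hole 2: d = 50 mm → contributes −125 865 mm⁴
Total I = 55 998 270 mm⁴.

I_y ≈ 5.6 × 10⁷ mm⁴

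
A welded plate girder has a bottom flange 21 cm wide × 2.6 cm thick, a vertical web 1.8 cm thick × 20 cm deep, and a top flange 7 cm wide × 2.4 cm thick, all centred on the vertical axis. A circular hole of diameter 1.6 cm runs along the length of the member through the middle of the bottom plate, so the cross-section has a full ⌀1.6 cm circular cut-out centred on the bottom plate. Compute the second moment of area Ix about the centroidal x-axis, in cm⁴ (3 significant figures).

Ix ≈ 8500 cm⁴

Break the section into simple shapes (no overlaps), measuring from the bottom-left corner of the bounding box.
Bottom plate: 21 × 2.6, A = 54.6 cm², y = 1.3 cm, Ī = 30.758 cm⁴.
Web plate: 1.8 × 20, A = 36 cm², y = 12.6 cm, Ī = 1 200 cm⁴.
Top plate: 7 × 2.4, A = 16.8 cm², y = 23.8 cm, Ī = 8.064 cm⁴.
Hole (subtracted): ⌀1.6, A = 2.0106 cm², y = 1.3 cm, Ī = 0.3217 cm⁴.
Centroid: ȳ = ΣA·y / ΣA = 8.7467 cm.
Transfer each piece to the centroidal x-axis using Ī + A·d² with d = y − 8.7467:
  bottom plate: d = -7.4467 cm → contributes +3058.5 cm⁴
  web plate: d = 3.8533 cm → contributes +1734.5 cm⁴
  top plate: d = 15.053 cm → contributes +3 815 cm⁴
  hole: d = -7.4467 cm → contributes −111.82 cm⁴
Total I = 8496.2 cm⁴.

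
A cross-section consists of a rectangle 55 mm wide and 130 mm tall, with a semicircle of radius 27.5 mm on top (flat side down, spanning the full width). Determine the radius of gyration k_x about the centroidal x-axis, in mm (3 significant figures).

k_x ≈ 44.0 mm

Treat the section as a set of non-overlapping primitives; coordinates are from the bounding-box lower-left.
Rectangular body: 55 × 130, A = 7 150 mm², y = 65 mm, Ī = 10 069 583 mm⁴.
Semicircular cap: semicircle r = 27.5, A = 1187.9 mm², y = 141.67 mm, Ī = 62 772 mm⁴.
Centroid: ȳ = ΣA·y / ΣA = 75.923 mm.
Transfer each piece to the centroidal x-axis using Ī + A·d² with d = y − 75.923:
  rectangular body: d = -10.923 mm → contributes +10 922 739 mm⁴
  semicircular cap: d = 65.748 mm → contributes +5 197 870 mm⁴
Total I = 16 120 609 mm⁴.
Radius of gyration: k = √(I/A) = √(16 120 609 / 8337.9) = 43.971 mm.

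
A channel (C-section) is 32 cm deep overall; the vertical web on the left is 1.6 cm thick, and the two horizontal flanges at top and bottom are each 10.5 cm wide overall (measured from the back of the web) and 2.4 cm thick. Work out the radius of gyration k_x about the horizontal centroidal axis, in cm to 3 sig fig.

k_x ≈ 12.1 cm

Treat the section as a set of non-overlapping primitives; coordinates are from the bounding-box lower-left.
Web: 1.6 × 32, A = 51.2 cm², y = 16 cm, Ī = 4369.1 cm⁴.
Top flange (beyond web): 8.9 × 2.4, A = 21.36 cm², y = 30.8 cm, Ī = 10.253 cm⁴.
Bottom flange (beyond web): 8.9 × 2.4, A = 21.36 cm², y = 1.2 cm, Ī = 10.253 cm⁴.
By symmetry the centroid is at mid-height, ȳ = 16 cm.
Transfer each piece to the horizontal centroidal axis using Ī + A·d² with d = y − 16:
  web: d = 0 cm → contributes +4369.1 cm⁴
  top flange (beyond web): d = 14.8 cm → contributes +4688.9 cm⁴
  bottom flange (beyond web): d = -14.8 cm → contributes +4688.9 cm⁴
Total I = 13 747 cm⁴.
Radius of gyration: k = √(I/A) = √(13 747 / 93.92) = 12.098 cm.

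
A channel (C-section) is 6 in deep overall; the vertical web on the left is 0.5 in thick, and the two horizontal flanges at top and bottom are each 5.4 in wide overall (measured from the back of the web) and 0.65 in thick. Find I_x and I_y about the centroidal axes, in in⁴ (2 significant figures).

Split into non-overlapping primitives; take the origin at the lower-left of the bounding box.
Web: 0.5 × 6, A = 3 in², y = 3 in, Ī = 9 in⁴.
Top flange (beyond web): 4.9 × 0.65, A = 3.185 in², y = 5.675 in, Ī = 0.1121 in⁴.
Bottom flange (beyond web): 4.9 × 0.65, A = 3.185 in², y = 0.325 in, Ī = 0.1121 in⁴.
By symmetry the centroid is at mid-height, ȳ = 3 in.
Transfer each piece to the centroidal x-axis using Ī + A·d² with d = y − 3:
  web: d = 0 in → contributes +9 in⁴
  top flange (beyond web): d = 2.675 in → contributes +22.9 in⁴
  bottom flange (beyond web): d = -2.675 in → contributes +22.9 in⁴
Total I = 54.81 in⁴.
For the y-axis: x̄ = 2.086 in.
Repeating about the centroidal y-axis gives I_y = 27.68 in⁴.

I_x ≈ 55 in⁴, I_y ≈ 28 in⁴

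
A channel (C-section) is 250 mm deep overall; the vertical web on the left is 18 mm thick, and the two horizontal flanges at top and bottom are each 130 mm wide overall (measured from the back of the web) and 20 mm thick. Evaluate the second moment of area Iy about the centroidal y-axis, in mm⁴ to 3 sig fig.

Iy ≈ 1.43 × 10⁷ mm⁴

Break the section into simple shapes (no overlaps), measuring from the bottom-left corner of the bounding box.
Web: 18 × 250, A = 4 500 mm², x = 9 mm, Ī = 121 500 mm⁴.
Top flange (beyond web): 112 × 20, A = 2 240 mm², x = 74 mm, Ī = 2 341 547 mm⁴.
Bottom flange (beyond web): 112 × 20, A = 2 240 mm², x = 74 mm, Ī = 2 341 547 mm⁴.
Centroid: x̄ = ΣA·x / ΣA = 41.428 mm.
Transfer each piece to the centroidal y-axis using Ī + A·d² with d = x − 41.428:
  web: d = -32.428 mm → contributes +4 853 477 mm⁴
  top flange (beyond web): d = 32.572 mm → contributes +4 718 097 mm⁴
  bottom flange (beyond web): d = 32.572 mm → contributes +4 718 097 mm⁴
Total I = 14 289 671 mm⁴.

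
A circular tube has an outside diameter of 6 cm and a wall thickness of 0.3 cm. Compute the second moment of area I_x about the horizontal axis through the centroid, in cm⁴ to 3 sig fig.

Break the section into simple shapes (no overlaps), measuring from the bottom-left corner of the bounding box.
Outer circle: ⌀6, A = 28.274 cm², y = 3 cm, Ī = 63.617 cm⁴.
Bore (subtracted): ⌀5.4, A = 22.902 cm², y = 3 cm, Ī = 41.739 cm⁴.
By symmetry the centroid is at mid-height, ȳ = 3 cm.
All pieces are centred on the horizontal axis through the centroid, so I = ΣĪ (holes subtracted) = 21.878 cm⁴.

I_x ≈ 21.9 cm⁴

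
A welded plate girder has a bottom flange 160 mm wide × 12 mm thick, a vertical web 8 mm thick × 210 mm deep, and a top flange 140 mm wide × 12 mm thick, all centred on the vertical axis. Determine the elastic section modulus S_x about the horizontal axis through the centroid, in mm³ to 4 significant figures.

Break the section into simple shapes (no overlaps), measuring from the bottom-left corner of the bounding box.
Bottom plate: 160 × 12, A = 1 920 mm², y = 6 mm, Ī = 23 040 mm⁴.
Web plate: 8 × 210, A = 1 680 mm², y = 117 mm, Ī = 6 174 000 mm⁴.
Top plate: 140 × 12, A = 1 680 mm², y = 228 mm, Ī = 20 160 mm⁴.
Centroid: ȳ = ΣA·y / ΣA = 111.955 mm.
Transfer each piece to the horizontal axis through the centroid using Ī + A·d² with d = y − 111.955:
  bottom plate: d = -105.955 mm → contributes +21 577 662 mm⁴
  web plate: d = 5.04545 mm → contributes +6 216 767 mm⁴
  top plate: d = 116.045 mm → contributes +22 643 960 mm⁴
Total I = 50 438 389 mm⁴.
Extreme fibre distance c = 122.045 mm; S = I/c = 413 275 mm³.

S_x ≈ 4.133 × 10⁵ mm³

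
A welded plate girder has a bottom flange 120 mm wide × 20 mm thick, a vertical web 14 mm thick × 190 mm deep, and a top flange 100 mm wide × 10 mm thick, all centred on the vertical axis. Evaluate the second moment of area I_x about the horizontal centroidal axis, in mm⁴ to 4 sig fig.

Treat the section as a set of non-overlapping primitives; coordinates are from the bounding-box lower-left.
Bottom plate: 120 × 20, A = 2 400 mm², y = 10 mm, Ī = 80 000 mm⁴.
Web plate: 14 × 190, A = 2 660 mm², y = 115 mm, Ī = 8 002 167 mm⁴.
Top plate: 100 × 10, A = 1 000 mm², y = 215 mm, Ī = 8333.33 mm⁴.
Centroid: ȳ = ΣA·y / ΣA = 89.9175 mm.
Transfer each piece to the horizontal centroidal axis using Ī + A·d² with d = y − 89.9175:
  bottom plate: d = -79.9175 mm → contributes +15 408 333 mm⁴
  web plate: d = 25.0825 mm → contributes +9 675 658 mm⁴
  top plate: d = 125.083 mm → contributes +15 653 967 mm⁴
Total I = 40 737 959 mm⁴.

I_x ≈ 4.074 × 10⁷ mm⁴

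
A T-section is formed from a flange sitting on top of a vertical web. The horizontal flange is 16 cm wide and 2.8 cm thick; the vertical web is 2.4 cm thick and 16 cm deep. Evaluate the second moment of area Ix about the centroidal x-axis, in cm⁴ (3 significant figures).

Break the section into simple shapes (no overlaps), measuring from the bottom-left corner of the bounding box.
Flange: 16 × 2.8, A = 44.8 cm², y = 17.4 cm, Ī = 29.269 cm⁴.
Web: 2.4 × 16, A = 38.4 cm², y = 8 cm, Ī = 819.2 cm⁴.
Centroid: ȳ = ΣA·y / ΣA = 13.062 cm.
Transfer each piece to the centroidal x-axis using Ī + A·d² with d = y − 13.062:
  flange: d = 4.3385 cm → contributes +872.51 cm⁴
  web: d = -5.0615 cm → contributes +1 803 cm⁴
Total I = 2675.5 cm⁴.

Ix ≈ 2680 cm⁴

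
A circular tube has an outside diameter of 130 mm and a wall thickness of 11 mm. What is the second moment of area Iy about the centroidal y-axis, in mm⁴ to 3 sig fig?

Decompose the section into non-overlapping parts with the origin at the bottom-left of its bounding rectangle.
Outer circle: ⌀130, A = 13 273 mm², x = 65 mm, Ī = 14 019 848 mm⁴.
Bore (subtracted): ⌀108, A = 9160.9 mm², x = 65 mm, Ī = 6 678 285 mm⁴.
By symmetry the centroid is at mid-width, x̄ = 65 mm.
All pieces are centred on the centroidal y-axis, so I = ΣĪ (holes subtracted) = 7 341 564 mm⁴.

Iy ≈ 7.34 × 10⁶ mm⁴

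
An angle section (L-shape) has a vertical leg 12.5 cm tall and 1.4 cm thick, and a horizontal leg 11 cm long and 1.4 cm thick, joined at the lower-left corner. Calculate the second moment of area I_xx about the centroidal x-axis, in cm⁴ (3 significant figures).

Break the section into simple shapes (no overlaps), measuring from the bottom-left corner of the bounding box.
Vertical leg: 1.4 × 12.5, A = 17.5 cm², y = 6.25 cm, Ī = 227.86 cm⁴.
Horizontal leg (remainder): 9.6 × 1.4, A = 13.44 cm², y = 0.7 cm, Ī = 2.1952 cm⁴.
Centroid: ȳ = ΣA·y / ΣA = 3.8391 cm.
Transfer each piece to the centroidal x-axis using Ī + A·d² with d = y − 3.8391:
  vertical leg: d = 2.4109 cm → contributes +329.58 cm⁴
  horizontal leg (remainder): d = -3.1391 cm → contributes +134.64 cm⁴
Total I = 464.21 cm⁴.

I_xx ≈ 464 cm⁴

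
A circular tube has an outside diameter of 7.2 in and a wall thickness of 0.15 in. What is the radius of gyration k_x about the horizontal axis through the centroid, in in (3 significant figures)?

k_x ≈ 2.49 in

Break the section into simple shapes (no overlaps), measuring from the bottom-left corner of the bounding box.
Outer circle: ⌀7.2, A = 40.715 in², y = 3.6 in, Ī = 131.92 in⁴.
Bore (subtracted): ⌀6.9, A = 37.393 in², y = 3.6 in, Ī = 111.27 in⁴.
By symmetry the centroid is at mid-height, ȳ = 3.6 in.
All pieces are centred on the horizontal axis through the centroid, so I = ΣĪ (holes subtracted) = 20.65 in⁴.
Radius of gyration: k = √(I/A) = √(20.65 / 3.3222) = 2.4931 in.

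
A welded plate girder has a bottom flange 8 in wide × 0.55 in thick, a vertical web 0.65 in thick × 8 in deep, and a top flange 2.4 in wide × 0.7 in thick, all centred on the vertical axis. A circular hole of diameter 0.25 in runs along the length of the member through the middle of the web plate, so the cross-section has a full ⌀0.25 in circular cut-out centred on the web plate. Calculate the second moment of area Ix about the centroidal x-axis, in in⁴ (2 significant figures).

Ix ≈ 130 in⁴

Split into non-overlapping primitives; take the origin at the lower-left of the bounding box.
Bottom plate: 8 × 0.55, A = 4.4 in², y = 0.275 in, Ī = 0.1109 in⁴.
Web plate: 0.65 × 8, A = 5.2 in², y = 4.55 in, Ī = 27.73 in⁴.
Top plate: 2.4 × 0.7, A = 1.68 in², y = 8.9 in, Ī = 0.0686 in⁴.
Hole (subtracted): ⌀0.25, A = 0.04909 in², y = 4.55 in, Ī = 0.0001917 in⁴.
Centroid: ȳ = ΣA·y / ΣA = 3.526 in.
Transfer each piece to the centroidal x-axis using Ī + A·d² with d = y − 3.526:
  bottom plate: d = -3.251 in → contributes +46.61 in⁴
  web plate: d = 1.024 in → contributes +33.19 in⁴
  top plate: d = 5.374 in → contributes +48.59 in⁴
  hole: d = 1.024 in → contributes −0.05168 in⁴
Total I = 128.3 in⁴.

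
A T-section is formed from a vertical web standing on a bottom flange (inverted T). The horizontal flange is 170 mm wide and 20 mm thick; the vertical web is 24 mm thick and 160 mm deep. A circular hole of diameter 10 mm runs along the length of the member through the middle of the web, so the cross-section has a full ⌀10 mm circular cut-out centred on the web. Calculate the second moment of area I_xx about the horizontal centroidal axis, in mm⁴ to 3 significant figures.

I_xx ≈ 2.28 × 10⁷ mm⁴

Split into non-overlapping primitives; take the origin at the lower-left of the bounding box.
Flange: 170 × 20, A = 3 400 mm², y = 10 mm, Ī = 113 333 mm⁴.
Web: 24 × 160, A = 3 840 mm², y = 100 mm, Ī = 8 192 000 mm⁴.
Hole (subtracted): ⌀10, A = 78.54 mm², y = 100 mm, Ī = 490.87 mm⁴.
Centroid: ȳ = ΣA·y / ΣA = 57.271 mm.
Transfer each piece to the horizontal centroidal axis using Ī + A·d² with d = y − 57.271:
  flange: d = -47.271 mm → contributes +7 710 886 mm⁴
  web: d = 42.729 mm → contributes +15 202 854 mm⁴
  hole: d = 42.729 mm → contributes −143 884 mm⁴
Total I = 22 769 855 mm⁴.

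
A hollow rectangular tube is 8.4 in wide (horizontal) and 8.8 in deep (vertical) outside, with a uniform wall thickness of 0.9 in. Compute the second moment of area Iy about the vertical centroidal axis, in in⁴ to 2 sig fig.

Split into non-overlapping primitives; take the origin at the lower-left of the bounding box.
Outer rectangle: 8.4 × 8.8, A = 73.92 in², x = 4.2 in, Ī = 434.6 in⁴.
Inner void (subtracted): 6.6 × 7, A = 46.2 in², x = 4.2 in, Ī = 167.7 in⁴.
By symmetry the centroid is at mid-width, x̄ = 4.2 in.
All pieces are centred on the vertical centroidal axis, so I = ΣĪ (holes subtracted) = 266.9 in⁴.

Iy ≈ 270 in⁴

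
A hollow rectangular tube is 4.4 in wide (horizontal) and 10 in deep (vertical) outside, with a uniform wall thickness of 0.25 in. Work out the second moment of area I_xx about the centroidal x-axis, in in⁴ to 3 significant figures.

I_xx ≈ 88.0 in⁴

Treat the section as a set of non-overlapping primitives; coordinates are from the bounding-box lower-left.
Outer rectangle: 4.4 × 10, A = 44 in², y = 5 in, Ī = 366.67 in⁴.
Inner void (subtracted): 3.9 × 9.5, A = 37.05 in², y = 5 in, Ī = 278.65 in⁴.
By symmetry the centroid is at mid-height, ȳ = 5 in.
All pieces are centred on the centroidal x-axis, so I = ΣĪ (holes subtracted) = 88.02 in⁴.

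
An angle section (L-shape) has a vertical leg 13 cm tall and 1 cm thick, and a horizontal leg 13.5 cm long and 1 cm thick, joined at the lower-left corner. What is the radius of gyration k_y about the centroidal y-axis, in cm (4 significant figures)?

Decompose the section into non-overlapping parts with the origin at the bottom-left of its bounding rectangle.
Vertical leg: 1 × 13, A = 13 cm², x = 0.5 cm, Ī = 1.08333 cm⁴.
Horizontal leg (remainder): 12.5 × 1, A = 12.5 cm², x = 7.25 cm, Ī = 162.76 cm⁴.
Centroid: x̄ = ΣA·x / ΣA = 3.80882 cm.
Transfer each piece to the centroidal y-axis using Ī + A·d² with d = x − 3.80882:
  vertical leg: d = -3.30882 cm → contributes +143.411 cm⁴
  horizontal leg (remainder): d = 3.44118 cm → contributes +310.782 cm⁴
Total I = 454.193 cm⁴.
Radius of gyration: k = √(I/A) = √(454.193 / 25.5) = 4.22037 cm.

k_y ≈ 4.220 cm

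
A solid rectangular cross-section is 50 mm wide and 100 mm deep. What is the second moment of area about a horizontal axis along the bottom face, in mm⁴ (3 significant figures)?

I_base ≈ 1.67 × 10⁷ mm⁴

The section: 50 × 100, A = 5 000 mm², y = 50 mm, Ī = 4 166 667 mm⁴.
Transfer it to a horizontal axis along the bottom face using Ī + A·d² with d = y − 0:
  the section: d = 50 mm → contributes +16 666 667 mm⁴
Total I = 16 666 667 mm⁴.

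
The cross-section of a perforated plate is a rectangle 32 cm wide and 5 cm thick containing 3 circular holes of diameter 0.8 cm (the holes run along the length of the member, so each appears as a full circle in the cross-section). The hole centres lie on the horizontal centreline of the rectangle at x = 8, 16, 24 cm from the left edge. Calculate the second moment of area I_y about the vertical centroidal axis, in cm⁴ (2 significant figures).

Treat the section as a set of non-overlapping primitives; coordinates are from the bounding-box lower-left.
Plate: 32 × 5, A = 160 cm², x = 16 cm, Ī = 13 653 cm⁴.
Hole 1 (subtracted): ⌀0.8, A = 0.5027 cm², x = 8 cm, Ī = 0.02011 cm⁴.
Hole 2 (subtracted): ⌀0.8, A = 0.5027 cm², x = 16 cm, Ī = 0.02011 cm⁴.
Hole 3 (subtracted): ⌀0.8, A = 0.5027 cm², x = 24 cm, Ī = 0.02011 cm⁴.
By symmetry the centroid is at mid-width, x̄ = 16 cm.
Transfer each piece to the vertical centroidal axis using Ī + A·d² with d = x − 16:
  plate: d = 0 cm → contributes +13 653 cm⁴
  hole 1: d = -8 cm → contributes −32.19 cm⁴
  hole 2: d = 0 cm → contributes −0.02011 cm⁴
  hole 3: d = 8 cm → contributes −32.19 cm⁴
Total I = 13 589 cm⁴.

I_y ≈ 1.4 × 10⁴ cm⁴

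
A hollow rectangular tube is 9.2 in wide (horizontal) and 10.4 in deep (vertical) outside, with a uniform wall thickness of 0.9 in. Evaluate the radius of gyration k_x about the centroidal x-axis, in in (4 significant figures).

k_x ≈ 3.831 in

Treat the section as a set of non-overlapping primitives; coordinates are from the bounding-box lower-left.
Outer rectangle: 9.2 × 10.4, A = 95.68 in², y = 5.2 in, Ī = 862.396 in⁴.
Inner void (subtracted): 7.4 × 8.6, A = 63.64 in², y = 5.2 in, Ī = 392.235 in⁴.
By symmetry the centroid is at mid-height, ȳ = 5.2 in.
All pieces are centred on the centroidal x-axis, so I = ΣĪ (holes subtracted) = 470.161 in⁴.
Radius of gyration: k = √(I/A) = √(470.161 / 32.04) = 3.83069 in.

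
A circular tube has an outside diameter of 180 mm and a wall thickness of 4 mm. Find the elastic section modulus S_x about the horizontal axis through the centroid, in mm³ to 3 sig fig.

Decompose the section into non-overlapping parts with the origin at the bottom-left of its bounding rectangle.
Outer circle: ⌀180, A = 25 447 mm², y = 90 mm, Ī = 51 529 974 mm⁴.
Bore (subtracted): ⌀172, A = 23 235 mm², y = 90 mm, Ī = 42 961 920 mm⁴.
By symmetry the centroid is at mid-height, ȳ = 90 mm.
All pieces are centred on the horizontal axis through the centroid, so I = ΣĪ (holes subtracted) = 8 568 053 mm⁴.
Extreme fibre distance c = 90 mm; S = I/c = 95 201 mm³.

S_x ≈ 9.52 × 10⁴ mm³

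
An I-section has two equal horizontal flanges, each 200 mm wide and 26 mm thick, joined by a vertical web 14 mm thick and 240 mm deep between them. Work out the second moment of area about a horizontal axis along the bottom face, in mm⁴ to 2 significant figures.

Break the section into simple shapes (no overlaps), measuring from the bottom-left corner of the bounding box.
Bottom flange: 200 × 26, A = 5 200 mm², y = 13 mm, Ī = 292 933 mm⁴.
Web: 14 × 240, A = 3 360 mm², y = 146 mm, Ī = 16 128 000 mm⁴.
Top flange: 200 × 26, A = 5 200 mm², y = 279 mm, Ī = 292 933 mm⁴.
Transfer each piece to the bottom edge using Ī + A·d² with d = y − 0:
  bottom flange: d = 13 mm → contributes +1 171 733 mm⁴
  web: d = 146 mm → contributes +87 749 760 mm⁴
  top flange: d = 279 mm → contributes +405 066 133 mm⁴
Total I = 493 987 627 mm⁴.

I_base ≈ 4.9 × 10⁸ mm⁴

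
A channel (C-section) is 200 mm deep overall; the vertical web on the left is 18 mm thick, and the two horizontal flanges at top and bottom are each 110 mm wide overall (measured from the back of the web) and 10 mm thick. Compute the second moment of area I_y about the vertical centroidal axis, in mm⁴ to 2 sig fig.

I_y ≈ 5.1 × 10⁶ mm⁴

Split into non-overlapping primitives; take the origin at the lower-left of the bounding box.
Web: 18 × 200, A = 3 600 mm², x = 9 mm, Ī = 97 200 mm⁴.
Top flange (beyond web): 92 × 10, A = 920 mm², x = 64 mm, Ī = 648 907 mm⁴.
Bottom flange (beyond web): 92 × 10, A = 920 mm², x = 64 mm, Ī = 648 907 mm⁴.
Centroid: x̄ = ΣA·x / ΣA = 27.6 mm.
Transfer each piece to the vertical centroidal axis using Ī + A·d² with d = x − 27.6:
  web: d = -18.6 mm → contributes +1 343 050 mm⁴
  top flange (beyond web): d = 36.4 mm → contributes +1 867 673 mm⁴
  bottom flange (beyond web): d = 36.4 mm → contributes +1 867 673 mm⁴
Total I = 5 078 396 mm⁴.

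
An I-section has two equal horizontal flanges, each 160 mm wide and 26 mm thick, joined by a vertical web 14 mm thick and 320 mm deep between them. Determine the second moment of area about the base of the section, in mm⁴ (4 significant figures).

I_base ≈ 7.305 × 10⁸ mm⁴

Split into non-overlapping primitives; take the origin at the lower-left of the bounding box.
Bottom flange: 160 × 26, A = 4 160 mm², y = 13 mm, Ī = 234 347 mm⁴.
Web: 14 × 320, A = 4 480 mm², y = 186 mm, Ī = 38 229 333 mm⁴.
Top flange: 160 × 26, A = 4 160 mm², y = 359 mm, Ī = 234 347 mm⁴.
Transfer each piece to a horizontal axis along the bottom face using Ī + A·d² with d = y − 0:
  bottom flange: d = 13 mm → contributes +937 387 mm⁴
  web: d = 186 mm → contributes +193 219 413 mm⁴
  top flange: d = 359 mm → contributes +536 379 307 mm⁴
Total I = 730 536 107 mm⁴.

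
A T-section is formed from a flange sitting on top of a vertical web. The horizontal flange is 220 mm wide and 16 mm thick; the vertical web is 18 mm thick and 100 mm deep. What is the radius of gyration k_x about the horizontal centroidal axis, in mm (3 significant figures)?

k_x ≈ 32.4 mm

Break the section into simple shapes (no overlaps), measuring from the bottom-left corner of the bounding box.
Flange: 220 × 16, A = 3 520 mm², y = 108 mm, Ī = 75 093 mm⁴.
Web: 18 × 100, A = 1 800 mm², y = 50 mm, Ī = 1 500 000 mm⁴.
Centroid: ȳ = ΣA·y / ΣA = 88.376 mm.
Transfer each piece to the horizontal centroidal axis using Ī + A·d² with d = y − 88.376:
  flange: d = 19.624 mm → contributes +1 430 658 mm⁴
  web: d = -38.376 mm → contributes +4 150 883 mm⁴
Total I = 5 581 541 mm⁴.
Radius of gyration: k = √(I/A) = √(5 581 541 / 5 320) = 32.391 mm.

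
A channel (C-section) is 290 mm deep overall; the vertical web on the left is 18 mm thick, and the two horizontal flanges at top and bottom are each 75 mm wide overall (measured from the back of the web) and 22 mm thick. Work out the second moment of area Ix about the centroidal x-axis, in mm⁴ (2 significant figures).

Ix ≈ 8.2 × 10⁷ mm⁴

Decompose the section into non-overlapping parts with the origin at the bottom-left of its bounding rectangle.
Web: 18 × 290, A = 5 220 mm², y = 145 mm, Ī = 36 583 500 mm⁴.
Top flange (beyond web): 57 × 22, A = 1 254 mm², y = 279 mm, Ī = 50 578 mm⁴.
Bottom flange (beyond web): 57 × 22, A = 1 254 mm², y = 11 mm, Ī = 50 578 mm⁴.
By symmetry the centroid is at mid-height, ȳ = 145 mm.
Transfer each piece to the centroidal x-axis using Ī + A·d² with d = y − 145:
  web: d = 0 mm → contributes +36 583 500 mm⁴
  top flange (beyond web): d = 134 mm → contributes +22 567 402 mm⁴
  bottom flange (beyond web): d = -134 mm → contributes +22 567 402 mm⁴
Total I = 81 718 304 mm⁴.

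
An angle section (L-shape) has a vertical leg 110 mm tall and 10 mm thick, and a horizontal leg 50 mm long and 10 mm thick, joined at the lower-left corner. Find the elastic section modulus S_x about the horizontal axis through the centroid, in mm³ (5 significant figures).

S_x ≈ 2.7012 × 10⁴ mm³

Split into non-overlapping primitives; take the origin at the lower-left of the bounding box.
Vertical leg: 10 × 110, A = 1 100 mm², y = 55 mm, Ī = 1 109 167 mm⁴.
Horizontal leg (remainder): 40 × 10, A = 400 mm², y = 5 mm, Ī = 3333.333 mm⁴.
Centroid: ȳ = ΣA·y / ΣA = 41.66667 mm.
Transfer each piece to the horizontal axis through the centroid using Ī + A·d² with d = y − 41.66667:
  vertical leg: d = 13.33333 mm → contributes +1 304 722 mm⁴
  horizontal leg (remainder): d = -36.66667 mm → contributes +541111.1 mm⁴
Total I = 1 845 833 mm⁴.
Extreme fibre distance c = 68.33333 mm; S = I/c = 27012.2 mm³.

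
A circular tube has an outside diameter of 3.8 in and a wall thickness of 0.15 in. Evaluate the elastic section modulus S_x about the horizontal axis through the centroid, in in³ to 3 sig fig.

Treat the section as a set of non-overlapping primitives; coordinates are from the bounding-box lower-left.
Outer circle: ⌀3.8, A = 11.341 in², y = 1.9 in, Ī = 10.235 in⁴.
Bore (subtracted): ⌀3.5, A = 9.6211 in², y = 1.9 in, Ī = 7.3662 in⁴.
By symmetry the centroid is at mid-height, ȳ = 1.9 in.
All pieces are centred on the horizontal axis through the centroid, so I = ΣĪ (holes subtracted) = 2.8692 in⁴.
Extreme fibre distance c = 1.9 in; S = I/c = 1.5101 in³.

S_x ≈ 1.51 in³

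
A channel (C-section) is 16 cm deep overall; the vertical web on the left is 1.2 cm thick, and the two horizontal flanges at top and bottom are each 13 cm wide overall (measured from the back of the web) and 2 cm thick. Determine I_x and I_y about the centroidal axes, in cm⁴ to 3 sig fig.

Split into non-overlapping primitives; take the origin at the lower-left of the bounding box.
Web: 1.2 × 16, A = 19.2 cm², y = 8 cm, Ī = 409.6 cm⁴.
Top flange (beyond web): 11.8 × 2, A = 23.6 cm², y = 15 cm, Ī = 7.8667 cm⁴.
Bottom flange (beyond web): 11.8 × 2, A = 23.6 cm², y = 1 cm, Ī = 7.8667 cm⁴.
By symmetry the centroid is at mid-height, ȳ = 8 cm.
Transfer each piece to the centroidal x-axis using Ī + A·d² with d = y − 8:
  web: d = 0 cm → contributes +409.6 cm⁴
  top flange (beyond web): d = 7 cm → contributes +1164.3 cm⁴
  bottom flange (beyond web): d = -7 cm → contributes +1164.3 cm⁴
Total I = 2738.1 cm⁴.
For the y-axis: x̄ = 5.2205 cm.
Repeating about the centroidal y-axis gives I_y = 1126.6 cm⁴.

I_x ≈ 2740 cm⁴, I_y ≈ 1130 cm⁴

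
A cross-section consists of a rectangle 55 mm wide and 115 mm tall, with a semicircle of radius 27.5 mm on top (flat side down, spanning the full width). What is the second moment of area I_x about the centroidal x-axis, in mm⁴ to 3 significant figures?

I_x ≈ 1.18 × 10⁷ mm⁴

Split into non-overlapping primitives; take the origin at the lower-left of the bounding box.
Rectangular body: 55 × 115, A = 6 325 mm², y = 57.5 mm, Ī = 6 970 677 mm⁴.
Semicircular cap: semicircle r = 27.5, A = 1187.9 mm², y = 126.67 mm, Ī = 62 772 mm⁴.
Centroid: ȳ = ΣA·y / ΣA = 68.437 mm.
Transfer each piece to the centroidal x-axis using Ī + A·d² with d = y − 68.437:
  rectangular body: d = -10.937 mm → contributes +7 727 278 mm⁴
  semicircular cap: d = 58.234 mm → contributes +4 091 259 mm⁴
Total I = 11 818 537 mm⁴.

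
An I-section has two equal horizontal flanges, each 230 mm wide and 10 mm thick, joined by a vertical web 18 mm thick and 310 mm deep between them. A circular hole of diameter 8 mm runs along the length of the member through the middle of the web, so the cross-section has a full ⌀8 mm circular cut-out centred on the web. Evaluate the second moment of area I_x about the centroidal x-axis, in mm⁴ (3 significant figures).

Treat the section as a set of non-overlapping primitives; coordinates are from the bounding-box lower-left.
Bottom flange: 230 × 10, A = 2 300 mm², y = 5 mm, Ī = 19 167 mm⁴.
Web: 18 × 310, A = 5 580 mm², y = 165 mm, Ī = 44 686 500 mm⁴.
Top flange: 230 × 10, A = 2 300 mm², y = 325 mm, Ī = 19 167 mm⁴.
Hole (subtracted): ⌀8, A = 50.265 mm², y = 165 mm, Ī = 201.06 mm⁴.
By symmetry the centroid is at mid-height, ȳ = 165 mm.
Transfer each piece to the centroidal x-axis using Ī + A·d² with d = y − 165:
  bottom flange: d = -160 mm → contributes +58 899 167 mm⁴
  web: d = 0 mm → contributes +44 686 500 mm⁴
  top flange: d = 160 mm → contributes +58 899 167 mm⁴
  hole: d = 0 mm → contributes −201.06 mm⁴
Total I = 162 484 632 mm⁴.

I_x ≈ 1.62 × 10⁸ mm⁴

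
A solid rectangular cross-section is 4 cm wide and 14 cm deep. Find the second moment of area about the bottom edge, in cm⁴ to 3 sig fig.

The section: 4 × 14, A = 56 cm², y = 7 cm, Ī = 914.67 cm⁴.
Transfer it to the base of the section using Ī + A·d² with d = y − 0:
  the section: d = 7 cm → contributes +3658.7 cm⁴
Total I = 3658.7 cm⁴.

I_base ≈ 3660 cm⁴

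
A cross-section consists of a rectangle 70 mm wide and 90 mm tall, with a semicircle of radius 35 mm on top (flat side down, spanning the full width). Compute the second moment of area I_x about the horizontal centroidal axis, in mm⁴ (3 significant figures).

Treat the section as a set of non-overlapping primitives; coordinates are from the bounding-box lower-left.
Rectangular body: 70 × 90, A = 6 300 mm², y = 45 mm, Ī = 4 252 500 mm⁴.
Semicircular cap: semicircle r = 35, A = 1924.2 mm², y = 104.85 mm, Ī = 164 704 mm⁴.
Centroid: ȳ = ΣA·y / ΣA = 59.004 mm.
Transfer each piece to the horizontal centroidal axis using Ī + A·d² with d = y − 59.004:
  rectangular body: d = -14.004 mm → contributes +5 488 036 mm⁴
  semicircular cap: d = 45.85 mm → contributes +4 209 905 mm⁴
Total I = 9 697 941 mm⁴.

I_x ≈ 9.70 × 10⁶ mm⁴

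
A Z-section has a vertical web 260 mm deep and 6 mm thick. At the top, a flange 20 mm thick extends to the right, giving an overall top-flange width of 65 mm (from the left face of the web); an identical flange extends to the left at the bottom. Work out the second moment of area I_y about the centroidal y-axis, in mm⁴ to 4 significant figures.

I_y ≈ 3.182 × 10⁶ mm⁴

Split into non-overlapping primitives; take the origin at the lower-left of the bounding box.
Web: 6 × 260, A = 1 560 mm², x = 62 mm, Ī = 4 680 mm⁴.
Top flange (beyond web): 59 × 20, A = 1 180 mm², x = 94.5 mm, Ī = 342 298 mm⁴.
Bottom flange (beyond web): 59 × 20, A = 1 180 mm², x = 29.5 mm, Ī = 342 298 mm⁴.
Centroid: x̄ = ΣA·x / ΣA = 62 mm.
Transfer each piece to the centroidal y-axis using Ī + A·d² with d = x − 62:
  web: d = 0 mm → contributes +4 680 mm⁴
  top flange (beyond web): d = 32.5 mm → contributes +1 588 673 mm⁴
  bottom flange (beyond web): d = -32.5 mm → contributes +1 588 673 mm⁴
Total I = 3 182 027 mm⁴.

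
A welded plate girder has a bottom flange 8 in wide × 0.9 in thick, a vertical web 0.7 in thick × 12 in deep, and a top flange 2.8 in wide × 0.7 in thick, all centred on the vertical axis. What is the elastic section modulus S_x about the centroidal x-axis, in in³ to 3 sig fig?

S_x ≈ 48.0 in³

Decompose the section into non-overlapping parts with the origin at the bottom-left of its bounding rectangle.
Bottom plate: 8 × 0.9, A = 7.2 in², y = 0.45 in, Ī = 0.486 in⁴.
Web plate: 0.7 × 12, A = 8.4 in², y = 6.9 in, Ī = 100.8 in⁴.
Top plate: 2.8 × 0.7, A = 1.96 in², y = 13.25 in, Ī = 0.080033 in⁴.
Centroid: ȳ = ΣA·y / ΣA = 4.9641 in.
Transfer each piece to the centroidal x-axis using Ī + A·d² with d = y − 4.9641:
  bottom plate: d = -4.5141 in → contributes +147.2 in⁴
  web plate: d = 1.9359 in → contributes +132.28 in⁴
  top plate: d = 8.2859 in → contributes +134.65 in⁴
Total I = 414.13 in⁴.
Extreme fibre distance c = 8.6359 in; S = I/c = 47.954 in³.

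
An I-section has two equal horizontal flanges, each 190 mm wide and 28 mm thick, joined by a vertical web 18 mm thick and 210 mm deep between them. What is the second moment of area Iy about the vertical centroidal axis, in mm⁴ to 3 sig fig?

Split into non-overlapping primitives; take the origin at the lower-left of the bounding box.
Bottom flange: 190 × 28, A = 5 320 mm², x = 95 mm, Ī = 16 004 333 mm⁴.
Web: 18 × 210, A = 3 780 mm², x = 95 mm, Ī = 102 060 mm⁴.
Top flange: 190 × 28, A = 5 320 mm², x = 95 mm, Ī = 16 004 333 mm⁴.
By symmetry the centroid is at mid-width, x̄ = 95 mm.
All pieces are centred on the vertical centroidal axis, so I = ΣĪ = 32 110 727 mm⁴.

Iy ≈ 3.21 × 10⁷ mm⁴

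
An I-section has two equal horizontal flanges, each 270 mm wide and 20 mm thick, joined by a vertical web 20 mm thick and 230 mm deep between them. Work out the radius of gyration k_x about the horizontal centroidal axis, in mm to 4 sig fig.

Split into non-overlapping primitives; take the origin at the lower-left of the bounding box.
Bottom flange: 270 × 20, A = 5 400 mm², y = 10 mm, Ī = 180 000 mm⁴.
Web: 20 × 230, A = 4 600 mm², y = 135 mm, Ī = 20 278 333 mm⁴.
Top flange: 270 × 20, A = 5 400 mm², y = 260 mm, Ī = 180 000 mm⁴.
By symmetry the centroid is at mid-height, ȳ = 135 mm.
Transfer each piece to the horizontal centroidal axis using Ī + A·d² with d = y − 135:
  bottom flange: d = -125 mm → contributes +84 555 000 mm⁴
  web: d = 0 mm → contributes +20 278 333 mm⁴
  top flange: d = 125 mm → contributes +84 555 000 mm⁴
Total I = 189 388 333 mm⁴.
Radius of gyration: k = √(I/A) = √(189 388 333 / 15 400) = 110.896 mm.

k_x ≈ 110.9 mm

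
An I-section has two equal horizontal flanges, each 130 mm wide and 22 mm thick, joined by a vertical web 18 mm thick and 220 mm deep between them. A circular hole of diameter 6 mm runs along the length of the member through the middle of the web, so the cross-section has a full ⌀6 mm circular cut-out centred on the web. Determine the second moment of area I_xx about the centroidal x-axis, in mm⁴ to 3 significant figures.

Break the section into simple shapes (no overlaps), measuring from the bottom-left corner of the bounding box.
Bottom flange: 130 × 22, A = 2 860 mm², y = 11 mm, Ī = 115 353 mm⁴.
Web: 18 × 220, A = 3 960 mm², y = 132 mm, Ī = 15 972 000 mm⁴.
Top flange: 130 × 22, A = 2 860 mm², y = 253 mm, Ī = 115 353 mm⁴.
Hole (subtracted): ⌀6, A = 28.274 mm², y = 132 mm, Ī = 63.617 mm⁴.
By symmetry the centroid is at mid-height, ȳ = 132 mm.
Transfer each piece to the centroidal x-axis using Ī + A·d² with d = y − 132:
  bottom flange: d = -121 mm → contributes +41 988 613 mm⁴
  web: d = 0 mm → contributes +15 972 000 mm⁴
  top flange: d = 121 mm → contributes +41 988 613 mm⁴
  hole: d = 0 mm → contributes −63.617 mm⁴
Total I = 99 949 163 mm⁴.

I_xx ≈ 9.99 × 10⁷ mm⁴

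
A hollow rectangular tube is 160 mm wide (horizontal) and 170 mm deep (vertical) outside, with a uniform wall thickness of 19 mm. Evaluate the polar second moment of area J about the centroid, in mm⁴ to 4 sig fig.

J ≈ 8.018 × 10⁷ mm⁴

Break the section into simple shapes (no overlaps), measuring from the bottom-left corner of the bounding box.
Outer rectangle: 160 × 170, A = 27 200 mm², y = 85 mm, Ī = 65 506 667 mm⁴.
Inner void (subtracted): 122 × 132, A = 16 104 mm², y = 85 mm, Ī = 23 383 008 mm⁴.
By symmetry the centroid is at mid-height, ȳ = 85 mm.
All pieces are centred on the centroidal x-axis, so I = ΣĪ (holes subtracted) = 42 123 659 mm⁴.
Repeating about the centroidal y-axis gives I_y = 38 052 339 mm⁴.
Polar second moment: J = I_x + I_y = 80 175 997 mm⁴.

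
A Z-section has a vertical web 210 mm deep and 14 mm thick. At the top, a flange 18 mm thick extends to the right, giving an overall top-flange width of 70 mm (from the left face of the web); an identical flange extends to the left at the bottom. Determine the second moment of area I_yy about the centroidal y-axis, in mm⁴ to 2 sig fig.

Treat the section as a set of non-overlapping primitives; coordinates are from the bounding-box lower-left.
Web: 14 × 210, A = 2 940 mm², x = 63 mm, Ī = 48 020 mm⁴.
Top flange (beyond web): 56 × 18, A = 1 008 mm², x = 98 mm, Ī = 263 424 mm⁴.
Bottom flange (beyond web): 56 × 18, A = 1 008 mm², x = 28 mm, Ī = 263 424 mm⁴.
Centroid: x̄ = ΣA·x / ΣA = 63 mm.
Transfer each piece to the centroidal y-axis using Ī + A·d² with d = x − 63:
  web: d = 0 mm → contributes +48 020 mm⁴
  top flange (beyond web): d = 35 mm → contributes +1 498 224 mm⁴
  bottom flange (beyond web): d = -35 mm → contributes +1 498 224 mm⁴
Total I = 3 044 468 mm⁴.

I_yy ≈ 3.0 × 10⁶ mm⁴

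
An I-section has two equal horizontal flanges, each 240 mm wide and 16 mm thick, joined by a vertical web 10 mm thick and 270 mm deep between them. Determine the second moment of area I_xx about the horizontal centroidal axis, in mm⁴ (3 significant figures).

I_xx ≈ 1.74 × 10⁸ mm⁴

Decompose the section into non-overlapping parts with the origin at the bottom-left of its bounding rectangle.
Bottom flange: 240 × 16, A = 3 840 mm², y = 8 mm, Ī = 81 920 mm⁴.
Web: 10 × 270, A = 2 700 mm², y = 151 mm, Ī = 16 402 500 mm⁴.
Top flange: 240 × 16, A = 3 840 mm², y = 294 mm, Ī = 81 920 mm⁴.
By symmetry the centroid is at mid-height, ȳ = 151 mm.
Transfer each piece to the horizontal centroidal axis using Ī + A·d² with d = y − 151:
  bottom flange: d = -143 mm → contributes +78 606 080 mm⁴
  web: d = 0 mm → contributes +16 402 500 mm⁴
  top flange: d = 143 mm → contributes +78 606 080 mm⁴
Total I = 173 614 660 mm⁴.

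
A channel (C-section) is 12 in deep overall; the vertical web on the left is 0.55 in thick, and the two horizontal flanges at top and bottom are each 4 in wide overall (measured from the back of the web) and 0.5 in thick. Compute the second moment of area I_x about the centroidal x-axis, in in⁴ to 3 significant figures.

Decompose the section into non-overlapping parts with the origin at the bottom-left of its bounding rectangle.
Web: 0.55 × 12, A = 6.6 in², y = 6 in, Ī = 79.2 in⁴.
Top flange (beyond web): 3.45 × 0.5, A = 1.725 in², y = 11.75 in, Ī = 0.035938 in⁴.
Bottom flange (beyond web): 3.45 × 0.5, A = 1.725 in², y = 0.25 in, Ī = 0.035938 in⁴.
By symmetry the centroid is at mid-height, ȳ = 6 in.
Transfer each piece to the centroidal x-axis using Ī + A·d² with d = y − 6:
  web: d = 0 in → contributes +79.2 in⁴
  top flange (beyond web): d = 5.75 in → contributes +57.069 in⁴
  bottom flange (beyond web): d = -5.75 in → contributes +57.069 in⁴
Total I = 193.34 in⁴.

I_x ≈ 193 in⁴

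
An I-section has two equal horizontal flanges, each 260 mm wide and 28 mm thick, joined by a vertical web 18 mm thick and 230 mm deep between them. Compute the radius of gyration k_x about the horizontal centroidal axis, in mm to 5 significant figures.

k_x ≈ 118.25 mm

Treat the section as a set of non-overlapping primitives; coordinates are from the bounding-box lower-left.
Bottom flange: 260 × 28, A = 7 280 mm², y = 14 mm, Ī = 475626.7 mm⁴.
Web: 18 × 230, A = 4 140 mm², y = 143 mm, Ī = 18 250 500 mm⁴.
Top flange: 260 × 28, A = 7 280 mm², y = 272 mm, Ī = 475626.7 mm⁴.
By symmetry the centroid is at mid-height, ȳ = 143 mm.
Transfer each piece to the horizontal centroidal axis using Ī + A·d² with d = y − 143:
  bottom flange: d = -129 mm → contributes +121 622 107 mm⁴
  web: d = 0 mm → contributes +18 250 500 mm⁴
  top flange: d = 129 mm → contributes +121 622 107 mm⁴
Total I = 261 494 713 mm⁴.
Radius of gyration: k = √(I/A) = √(261 494 713 / 18 700) = 118.2526 mm.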